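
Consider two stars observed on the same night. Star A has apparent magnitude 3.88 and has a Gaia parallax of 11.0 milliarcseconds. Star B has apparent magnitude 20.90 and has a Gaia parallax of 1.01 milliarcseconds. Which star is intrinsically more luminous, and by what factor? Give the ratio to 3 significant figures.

Star A is more luminous, by a factor of 54200.

Star A: p = 11.0 mas = 0.0110″ → d = 1/p = 90.91 pc
Star A: M = m − 5 log₁₀ d + 5 = 3.88 − 5·1.9586 + 5 = -0.913
Star B: p = 1.01 mas = 1.01×10^-3″ → d = 1/p = 990.1 pc
Star B: M = m − 5 log₁₀ d + 5 = 20.90 − 5·2.9957 + 5 = 10.922
ΔM = M_A − M_B = -0.913 − (10.922) = -11.835; smaller M is more luminous → Star A.
L ratio = 10^(0.4 |ΔM|) = 10^4.734 = 54180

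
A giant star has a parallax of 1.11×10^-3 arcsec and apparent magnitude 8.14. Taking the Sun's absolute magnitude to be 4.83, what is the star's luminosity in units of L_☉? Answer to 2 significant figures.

L/L_☉ ≈ 380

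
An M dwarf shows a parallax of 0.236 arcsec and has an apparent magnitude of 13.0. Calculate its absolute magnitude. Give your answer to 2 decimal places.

d = 1/p = 1/0.236″ = 4.237 pc
5 log₁₀(d/10 pc) = 5 log₁₀(4.237) − 5 = -1.865
M = m − 5 log₁₀(d/10) = 13.0 + 1.865 = 14.865

M ≈ 14.86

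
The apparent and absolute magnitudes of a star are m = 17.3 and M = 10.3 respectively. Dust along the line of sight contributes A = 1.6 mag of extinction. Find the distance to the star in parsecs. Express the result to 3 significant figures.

m − M = 5 log₁₀(d/10 pc) + A  ⇒  17.3 − (10.3) − 1.6 = 5 log₁₀(d/10)
5.400 = 5 log₁₀(d/10)
log₁₀ d = (m − M − A)/5 + 1 = 2.0800
d = 10^2.0800 = 120.2 pc

d ≈ 120 pc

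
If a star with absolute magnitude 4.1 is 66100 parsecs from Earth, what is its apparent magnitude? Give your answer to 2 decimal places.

m = M + 5 log₁₀ d − 5 = 4.1 + 5·4.8202 − 5 = 23.201

m ≈ 23.20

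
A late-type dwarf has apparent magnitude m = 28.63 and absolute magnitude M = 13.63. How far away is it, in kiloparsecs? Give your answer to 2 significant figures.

d ≈ 10 kpc

Distance modulus: m − M = 28.63 − (13.63) = 15.000
m − M = 5 log₁₀ d − 5
log₁₀ d = (m − M)/5 + 1 = 4.0000
d = 10^4.0000 = 10000 pc
= 10.00 kpc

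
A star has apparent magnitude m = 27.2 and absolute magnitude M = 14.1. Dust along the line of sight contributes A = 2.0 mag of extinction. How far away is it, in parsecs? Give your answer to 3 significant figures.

d ≈ 1660 pc

m − M = 5 log₁₀(d/10 pc) + A  ⇒  27.2 − (14.1) − 2.0 = 5 log₁₀(d/10)
11.100 = 5 log₁₀(d/10)
log₁₀ d = (m − M − A)/5 + 1 = 3.2200
d = 10^3.2200 = 1660 pc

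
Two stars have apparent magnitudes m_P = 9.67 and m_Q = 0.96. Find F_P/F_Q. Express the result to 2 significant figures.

F_P/F_Q ≈ 3.3×10^-4

Δm = 9.67 − (0.96) = 8.71
Flux ratio = 10^(−0.4 Δm) = 10^(−0.4 × 8.71) = 10^-3.484 = 3.281×10^-4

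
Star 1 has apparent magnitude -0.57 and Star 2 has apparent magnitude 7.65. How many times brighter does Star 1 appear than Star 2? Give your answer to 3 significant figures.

1940

Magnitude difference = -8.22
Flux ratio = 10^(−0.4 Δm) = 10^(−0.4 × -8.22) = 10^3.288 = 1941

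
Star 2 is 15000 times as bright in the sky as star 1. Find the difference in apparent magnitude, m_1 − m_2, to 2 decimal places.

m_1 − m_2 ≈ 10.44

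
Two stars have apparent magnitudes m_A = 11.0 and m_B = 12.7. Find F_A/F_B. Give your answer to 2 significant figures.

F_A/F_B ≈ 4.8

Magnitude difference = -1.7
Flux ratio = 10^(−0.4 Δm) = 10^(−0.4 × -1.7) = 10^0.680 = 4.786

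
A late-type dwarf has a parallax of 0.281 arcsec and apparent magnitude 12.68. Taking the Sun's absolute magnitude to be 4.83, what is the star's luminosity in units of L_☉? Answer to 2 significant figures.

L/L_☉ ≈ 9.2×10^-5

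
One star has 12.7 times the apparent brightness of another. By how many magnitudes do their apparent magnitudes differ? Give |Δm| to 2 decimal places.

|Δm| ≈ 2.76

Pogson: Δm = −2.5 log₁₀(ratio) = −2.5 log₁₀(12.7) = −2.5 × 1.1038 = -2.760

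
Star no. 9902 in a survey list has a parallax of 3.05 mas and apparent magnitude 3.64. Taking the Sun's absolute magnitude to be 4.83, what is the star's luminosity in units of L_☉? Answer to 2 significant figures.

L/L_☉ ≈ 3200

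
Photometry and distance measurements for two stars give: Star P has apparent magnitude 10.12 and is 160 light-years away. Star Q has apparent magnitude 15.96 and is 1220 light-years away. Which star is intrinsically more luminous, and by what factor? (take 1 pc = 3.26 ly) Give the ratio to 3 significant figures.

Star P is more luminous, by a factor of 3.73.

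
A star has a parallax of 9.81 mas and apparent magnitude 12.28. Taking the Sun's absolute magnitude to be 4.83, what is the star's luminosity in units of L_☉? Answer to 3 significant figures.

d = 1/p = 1000/9.81 mas = 101.9 pc
M = m − 5 log₁₀ d + 5 = 12.28 − 5·2.0083 + 5 = 7.238
M − M_☉ = 7.238 − 4.83 = 2.408
L/L_☉ = 10^(−0.4 × 2.408) = 0.1088

L/L_☉ ≈ 0.109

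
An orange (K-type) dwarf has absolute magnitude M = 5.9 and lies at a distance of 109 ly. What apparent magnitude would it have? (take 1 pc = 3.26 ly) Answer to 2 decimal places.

m ≈ 8.52

d = 109 ly / 3.26 = 33.44 pc
m = M + 5 log₁₀ d − 5 = 5.9 + 5·1.5242 − 5 = 8.521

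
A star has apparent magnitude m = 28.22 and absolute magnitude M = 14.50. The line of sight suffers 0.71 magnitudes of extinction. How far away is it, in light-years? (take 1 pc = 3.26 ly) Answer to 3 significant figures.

m − M = 5 log₁₀(d/10 pc) + A  ⇒  28.22 − (14.50) − 0.71 = 5 log₁₀(d/10)
13.010 = 5 log₁₀(d/10)
log₁₀ d = (m − M − A)/5 + 1 = 3.6020
d = 10^3.6020 = 3999 pc
= 13040 ly

d ≈ 13000 ly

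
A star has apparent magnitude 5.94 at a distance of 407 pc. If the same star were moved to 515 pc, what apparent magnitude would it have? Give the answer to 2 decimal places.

m ≈ 6.45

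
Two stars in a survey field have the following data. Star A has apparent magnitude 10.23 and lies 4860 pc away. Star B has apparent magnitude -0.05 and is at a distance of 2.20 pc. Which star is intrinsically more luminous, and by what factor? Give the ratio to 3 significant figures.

Star A: M = m − 5 log₁₀ d + 5 = 10.23 − 5·3.6866 + 5 = -3.203
Star B: M = m − 5 log₁₀ d + 5 = -0.05 − 5·0.3424 + 5 = 3.238
ΔM = M_A − M_B = -3.203 − (3.238) = -6.441; smaller M is more luminous → Star A.
L ratio = 10^(0.4 |ΔM|) = 10^2.576 = 377.1

Star A is more luminous, by a factor of 377.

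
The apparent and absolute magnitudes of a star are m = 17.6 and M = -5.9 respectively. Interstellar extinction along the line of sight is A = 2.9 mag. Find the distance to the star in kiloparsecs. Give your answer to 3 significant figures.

d ≈ 132 kpc

m − M = 5 log₁₀(d/10 pc) + A  ⇒  17.6 − (-5.9) − 2.9 = 5 log₁₀(d/10)
20.600 = 5 log₁₀(d/10)
log₁₀ d = (m − M − A)/5 + 1 = 5.1200
d = 10^5.1200 = 131800 pc
= 131.8 kpc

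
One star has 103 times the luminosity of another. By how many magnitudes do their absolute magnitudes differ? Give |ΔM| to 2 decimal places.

|ΔM| ≈ 5.03

Pogson: ΔM = −2.5 log₁₀(ratio) = −2.5 log₁₀(103) = −2.5 × 2.0128 = -5.032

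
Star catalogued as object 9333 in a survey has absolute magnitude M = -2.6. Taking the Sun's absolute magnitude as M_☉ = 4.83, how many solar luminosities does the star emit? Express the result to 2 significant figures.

M − M_☉ = -2.6 − 4.83 = -7.430
L/L_☉ = 10^(−0.4 (M − M_☉)) = 10^2.972 = 937.6

L/L_☉ ≈ 940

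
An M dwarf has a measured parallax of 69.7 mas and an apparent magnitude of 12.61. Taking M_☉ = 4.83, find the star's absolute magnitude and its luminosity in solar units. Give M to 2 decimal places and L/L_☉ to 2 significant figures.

M ≈ 11.83; L/L_☉ ≈ 1.6×10^-3

d = 1/p = 1000/69.7 mas = 14.35 pc
M = m − 5 log₁₀ d + 5 = 12.61 − 5·1.1568 + 5 = 11.826
M − M_☉ = 11.826 − 4.83 = 6.996
L/L_☉ = 10^(−0.4 × 6.996) = 1.591×10^-3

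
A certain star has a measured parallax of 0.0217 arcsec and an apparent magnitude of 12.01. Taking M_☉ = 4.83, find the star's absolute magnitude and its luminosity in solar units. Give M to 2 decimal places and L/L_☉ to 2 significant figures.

M ≈ 8.69; L/L_☉ ≈ 0.029

d = 1/p = 1/0.0217″ = 46.08 pc
M = m − 5 log₁₀ d + 5 = 12.01 − 5·1.6635 + 5 = 8.692
M − M_☉ = 8.692 − 4.83 = 3.862
L/L_☉ = 10^(−0.4 × 3.862) = 0.02852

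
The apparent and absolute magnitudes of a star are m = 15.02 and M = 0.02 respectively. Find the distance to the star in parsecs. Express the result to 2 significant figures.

d ≈ 10000 pc

μ = m − M = 15.000
m − M = 5 log₁₀ d − 5
log₁₀ d = (m − M)/5 + 1 = 4.0000
d = 10^4.0000 = 10000 pc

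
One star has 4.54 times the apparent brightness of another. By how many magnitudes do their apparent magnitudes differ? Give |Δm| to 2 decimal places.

Pogson: Δm = −2.5 log₁₀(ratio) = −2.5 log₁₀(4.54) = −2.5 × 0.6571 = -1.643

|Δm| ≈ 1.64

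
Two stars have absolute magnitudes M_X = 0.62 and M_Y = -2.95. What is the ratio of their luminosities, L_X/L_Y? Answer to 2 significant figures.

ΔM = M_X − M_Y = 3.57
L_X/L_Y = 10^(−0.4 ΔM) = 10^-1.428 = 0.03733

L_X/L_Y ≈ 0.037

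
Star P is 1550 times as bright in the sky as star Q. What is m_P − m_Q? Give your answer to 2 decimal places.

m_P − m_Q ≈ -7.98

Pogson: Δm = −2.5 log₁₀(ratio) = −2.5 log₁₀(1550) = −2.5 × 3.1903 = -7.976
Star P is brighter, so it has the smaller magnitude: the difference is negative.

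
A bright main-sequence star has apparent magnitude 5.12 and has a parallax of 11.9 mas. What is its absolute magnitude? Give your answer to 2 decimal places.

p = 11.9 mas = 0.0119″ → d = 1/p = 84.03 pc
5 log₁₀(d/10 pc) = 5 log₁₀(84.03) − 5 = 4.622
M = m − 5 log₁₀(d/10) = 5.12 − 4.622 = 0.498

M ≈ 0.50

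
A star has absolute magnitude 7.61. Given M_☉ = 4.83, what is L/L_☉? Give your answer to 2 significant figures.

M − M_☉ = 7.61 − 4.83 = 2.780
L/L_☉ = 10^(−0.4 (M − M_☉)) = 10^-1.112 = 0.07727

L/L_☉ ≈ 0.077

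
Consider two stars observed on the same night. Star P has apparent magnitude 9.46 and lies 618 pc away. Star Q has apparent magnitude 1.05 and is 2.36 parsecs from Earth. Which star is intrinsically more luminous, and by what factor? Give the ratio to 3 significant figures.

Star P is more luminous, by a factor of 29.7.

Star P: M = m − 5 log₁₀ d + 5 = 9.46 − 5·2.7910 + 5 = 0.505
Star Q: M = m − 5 log₁₀ d + 5 = 1.05 − 5·0.3729 + 5 = 4.185
ΔM = M_P − M_Q = 0.505 − (4.185) = -3.680; smaller M is more luminous → Star P.
L ratio = 10^(0.4 |ΔM|) = 10^1.472 = 29.66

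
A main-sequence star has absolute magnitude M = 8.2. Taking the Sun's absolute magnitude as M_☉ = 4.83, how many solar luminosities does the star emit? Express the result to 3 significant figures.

L/L_☉ ≈ 0.0449

M − M_☉ = 8.2 − 4.83 = 3.370
L/L_☉ = 10^(−0.4 (M − M_☉)) = 10^-1.348 = 0.04487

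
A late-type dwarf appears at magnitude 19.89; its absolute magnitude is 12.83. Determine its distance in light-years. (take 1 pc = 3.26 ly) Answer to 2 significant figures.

d ≈ 840 ly

μ = m − M = 7.060
m − M = 5 log₁₀ d − 5
log₁₀ d = (m − M)/5 + 1 = 2.4120
d = 10^2.4120 = 258.2 pc
= 841.8 ly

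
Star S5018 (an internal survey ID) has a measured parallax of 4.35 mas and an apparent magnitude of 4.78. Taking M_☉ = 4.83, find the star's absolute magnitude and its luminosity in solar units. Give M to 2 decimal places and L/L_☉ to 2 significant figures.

M ≈ -2.03; L/L_☉ ≈ 550

d = 1/p = 1000/4.35 mas = 229.9 pc
M = m − 5 log₁₀ d + 5 = 4.78 − 5·2.3615 + 5 = -2.028
M − M_☉ = -2.028 − 4.83 = -6.858
L/L_☉ = 10^(−0.4 × -6.858) = 553.4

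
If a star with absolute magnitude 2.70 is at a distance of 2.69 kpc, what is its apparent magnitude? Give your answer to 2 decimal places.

d = 2.69 kpc = 2690 pc
m = M + 5 log₁₀ d − 5 = 2.70 + 5·3.4298 − 5 = 14.849

m ≈ 14.85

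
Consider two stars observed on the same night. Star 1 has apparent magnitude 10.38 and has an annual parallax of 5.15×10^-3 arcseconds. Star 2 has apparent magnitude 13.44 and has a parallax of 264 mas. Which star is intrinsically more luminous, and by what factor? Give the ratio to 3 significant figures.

Star 1 is more luminous, by a factor of 44000.

Star 1: d = 1/p = 1/5.15×10^-3″ = 194.2 pc
Star 1: M = m − 5 log₁₀ d + 5 = 10.38 − 5·2.2882 + 5 = 3.939
Star 2: p = 264 mas = 0.264″ → d = 1/p = 3.788 pc
Star 2: M = m − 5 log₁₀ d + 5 = 13.44 − 5·0.5784 + 5 = 15.548
ΔM = M_1 − M_2 = 3.939 − (15.548) = -11.609; smaller M is more luminous → Star 1.
L ratio = 10^(0.4 |ΔM|) = 10^4.644 = 44010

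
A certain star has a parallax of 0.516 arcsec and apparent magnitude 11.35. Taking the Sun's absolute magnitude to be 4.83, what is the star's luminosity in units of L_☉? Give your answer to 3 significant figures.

d = 1/p = 1/0.516″ = 1.938 pc
M = m − 5 log₁₀ d + 5 = 11.35 − 5·0.2874 + 5 = 14.913
M − M_☉ = 14.913 − 4.83 = 10.083
L/L_☉ = 10^(−0.4 × 10.083) = 9.262×10^-5

L/L_☉ ≈ 9.26×10^-5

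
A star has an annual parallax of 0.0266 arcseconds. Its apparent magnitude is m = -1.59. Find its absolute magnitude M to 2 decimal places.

M ≈ -4.47

d = 1/p = 1/0.0266″ = 37.59 pc
5 log₁₀(d/10 pc) = 5 log₁₀(37.59) − 5 = 2.876
M = m − 5 log₁₀(d/10) = -1.59 − 2.876 = -4.466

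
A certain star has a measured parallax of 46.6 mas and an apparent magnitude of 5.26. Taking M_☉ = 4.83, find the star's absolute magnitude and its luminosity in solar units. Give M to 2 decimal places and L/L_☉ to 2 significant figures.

d = 1/p = 1000/46.6 mas = 21.46 pc
M = m − 5 log₁₀ d + 5 = 5.26 − 5·1.3316 + 5 = 3.602
M − M_☉ = 3.602 − 4.83 = -1.228
L/L_☉ = 10^(−0.4 × -1.228) = 3.099

M ≈ 3.60; L/L_☉ ≈ 3.1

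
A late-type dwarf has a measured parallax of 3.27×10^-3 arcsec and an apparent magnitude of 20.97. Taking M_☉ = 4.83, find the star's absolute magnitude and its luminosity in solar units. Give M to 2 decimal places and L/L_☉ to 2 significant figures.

M ≈ 13.54; L/L_☉ ≈ 3.3×10^-4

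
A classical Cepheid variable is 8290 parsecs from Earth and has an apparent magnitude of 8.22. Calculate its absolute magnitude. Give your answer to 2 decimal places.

M ≈ -6.37

5 log₁₀(d/10 pc) = 5 log₁₀(8290) − 5 = 14.593
M = m − 5 log₁₀(d/10) = 8.22 − 14.593 = -6.373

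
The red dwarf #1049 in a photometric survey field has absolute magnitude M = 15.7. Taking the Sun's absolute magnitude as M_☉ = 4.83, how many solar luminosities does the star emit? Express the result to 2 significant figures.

L/L_☉ ≈ 4.5×10^-5

M − M_☉ = 15.7 − 4.83 = 10.870
L/L_☉ = 10^(−0.4 (M − M_☉)) = 10^-4.348 = 4.487×10^-5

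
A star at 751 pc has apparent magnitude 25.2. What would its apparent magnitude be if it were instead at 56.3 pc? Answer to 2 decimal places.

m ≈ 19.57

Flux ∝ 1/d², so Δm = 5 log₁₀(d₂/d₁) = 5 log₁₀(56.3/751) = -5.626
m₂ = m₁ + Δm = 25.2 + (-5.626) = 19.574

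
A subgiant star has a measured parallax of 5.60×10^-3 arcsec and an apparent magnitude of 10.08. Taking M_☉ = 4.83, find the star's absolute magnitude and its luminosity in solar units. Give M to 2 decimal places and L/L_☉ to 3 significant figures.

d = 1/p = 1/5.60×10^-3″ = 178.6 pc
M = m − 5 log₁₀ d + 5 = 10.08 − 5·2.2518 + 5 = 3.821
M − M_☉ = 3.821 − 4.83 = -1.009
L/L_☉ = 10^(−0.4 × -1.009) = 2.533

M ≈ 3.82; L/L_☉ ≈ 2.53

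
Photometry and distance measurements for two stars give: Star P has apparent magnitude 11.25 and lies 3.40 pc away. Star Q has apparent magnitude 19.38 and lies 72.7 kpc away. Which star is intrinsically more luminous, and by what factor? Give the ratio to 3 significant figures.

Star Q is more luminous, by a factor of 256000.

Star P: M = m − 5 log₁₀ d + 5 = 11.25 − 5·0.5315 + 5 = 13.593
Star Q: d = 72.7 kpc = 72700 pc
Star Q: M = m − 5 log₁₀ d + 5 = 19.38 − 5·4.8615 + 5 = 0.072
ΔM = M_P − M_Q = 13.593 − (0.072) = 13.520; smaller M is more luminous → Star Q.
L ratio = 10^(0.4 |ΔM|) = 10^5.408 = 255900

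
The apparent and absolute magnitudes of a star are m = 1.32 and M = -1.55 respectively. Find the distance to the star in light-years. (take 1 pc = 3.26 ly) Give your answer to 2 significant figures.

Distance modulus: m − M = 1.32 − (-1.55) = 2.870
m − M = 5 log₁₀ d − 5
log₁₀ d = (m − M)/5 + 1 = 1.5740
d = 10^1.5740 = 37.50 pc
= 122.2 ly

d ≈ 120 ly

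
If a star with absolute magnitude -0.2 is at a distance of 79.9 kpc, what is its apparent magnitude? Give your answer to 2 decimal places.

d = 79.9 kpc = 79900 pc
m = M + 5 log₁₀ d − 5 = -0.2 + 5·4.9025 − 5 = 19.313

m ≈ 19.31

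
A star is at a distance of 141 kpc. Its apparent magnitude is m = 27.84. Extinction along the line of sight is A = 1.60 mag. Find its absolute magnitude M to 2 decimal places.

M ≈ 5.49

d = 141 kpc = 141000 pc
5 log₁₀(d/10 pc) = 5 log₁₀(141000) − 5 = 20.746
M = m − 5 log₁₀(d/10) − A = 27.84 − 20.746 − 1.60 = 5.494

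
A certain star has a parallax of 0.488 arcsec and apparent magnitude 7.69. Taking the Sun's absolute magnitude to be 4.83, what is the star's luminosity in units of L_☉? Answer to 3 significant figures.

L/L_☉ ≈ 3.01×10^-3

d = 1/p = 1/0.488″ = 2.049 pc
M = m − 5 log₁₀ d + 5 = 7.69 − 5·0.3116 + 5 = 11.132
M − M_☉ = 11.132 − 4.83 = 6.302
L/L_☉ = 10^(−0.4 × 6.302) = 3.014×10^-3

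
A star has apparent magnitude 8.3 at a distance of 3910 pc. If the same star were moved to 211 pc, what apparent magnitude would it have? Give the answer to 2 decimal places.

m ≈ 1.96

Flux ∝ 1/d², so Δm = 5 log₁₀(d₂/d₁) = 5 log₁₀(211/3910) = -6.339
m₂ = m₁ + Δm = 8.3 + (-6.339) = 1.961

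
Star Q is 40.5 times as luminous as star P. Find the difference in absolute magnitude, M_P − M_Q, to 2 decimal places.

M_P − M_Q ≈ 4.02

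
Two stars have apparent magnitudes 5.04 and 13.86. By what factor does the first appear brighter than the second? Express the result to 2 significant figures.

3400

Magnitude difference = -8.82
Flux ratio = 10^(−0.4 Δm) = 10^(−0.4 × -8.82) = 10^3.528 = 3373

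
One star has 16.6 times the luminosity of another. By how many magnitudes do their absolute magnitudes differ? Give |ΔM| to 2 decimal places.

|ΔM| ≈ 3.05

Pogson: ΔM = −2.5 log₁₀(ratio) = −2.5 log₁₀(16.6) = −2.5 × 1.2201 = -3.050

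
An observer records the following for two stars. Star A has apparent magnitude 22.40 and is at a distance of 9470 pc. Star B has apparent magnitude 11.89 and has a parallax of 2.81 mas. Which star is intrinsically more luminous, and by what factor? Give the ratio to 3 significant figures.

Star A: M = m − 5 log₁₀ d + 5 = 22.40 − 5·3.9763 + 5 = 7.518
Star B: p = 2.81 mas = 2.81×10^-3″ → d = 1/p = 355.9 pc
Star B: M = m − 5 log₁₀ d + 5 = 11.89 − 5·2.5513 + 5 = 4.134
ΔM = M_A − M_B = 7.518 − (4.134) = 3.385; smaller M is more luminous → Star B.
L ratio = 10^(0.4 |ΔM|) = 10^1.354 = 22.59

Star B is more luminous, by a factor of 22.6.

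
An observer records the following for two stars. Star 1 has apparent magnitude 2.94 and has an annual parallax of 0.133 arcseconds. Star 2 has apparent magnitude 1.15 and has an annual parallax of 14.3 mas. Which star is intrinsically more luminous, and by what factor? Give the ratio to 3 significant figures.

Star 1: d = 1/p = 1/0.133″ = 7.519 pc
Star 1: M = m − 5 log₁₀ d + 5 = 2.94 − 5·0.8761 + 5 = 3.559
Star 2: p = 14.3 mas = 0.0143″ → d = 1/p = 69.93 pc
Star 2: M = m − 5 log₁₀ d + 5 = 1.15 − 5·1.8447 + 5 = -3.073
ΔM = M_1 − M_2 = 3.559 − (-3.073) = 6.633; smaller M is more luminous → Star 2.
L ratio = 10^(0.4 |ΔM|) = 10^2.653 = 449.8

Star 2 is more luminous, by a factor of 450.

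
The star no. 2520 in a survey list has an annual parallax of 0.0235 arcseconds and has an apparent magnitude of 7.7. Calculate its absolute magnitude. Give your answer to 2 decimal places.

M ≈ 4.56

d = 1/p = 1/0.0235″ = 42.55 pc
5 log₁₀(d/10 pc) = 5 log₁₀(42.55) − 5 = 3.145
M = m − 5 log₁₀(d/10) = 7.7 − 3.145 = 4.555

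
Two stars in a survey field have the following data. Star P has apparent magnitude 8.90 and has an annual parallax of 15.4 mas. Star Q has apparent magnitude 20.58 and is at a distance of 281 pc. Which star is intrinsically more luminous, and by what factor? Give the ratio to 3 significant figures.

Star P: p = 15.4 mas = 0.0154″ → d = 1/p = 64.94 pc
Star P: M = m − 5 log₁₀ d + 5 = 8.90 − 5·1.8125 + 5 = 4.838
Star Q: M = m − 5 log₁₀ d + 5 = 20.58 − 5·2.4487 + 5 = 13.336
ΔM = M_P − M_Q = 4.838 − (13.336) = -8.499; smaller M is more luminous → Star P.
L ratio = 10^(0.4 |ΔM|) = 10^3.400 = 2509

Star P is more luminous, by a factor of 2510.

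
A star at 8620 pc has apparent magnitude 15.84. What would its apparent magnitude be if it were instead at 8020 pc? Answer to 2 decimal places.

Flux ∝ 1/d², so Δm = 5 log₁₀(d₂/d₁) = 5 log₁₀(8020/8620) = -0.157
m₂ = m₁ + Δm = 15.84 + (-0.157) = 15.683

m ≈ 15.68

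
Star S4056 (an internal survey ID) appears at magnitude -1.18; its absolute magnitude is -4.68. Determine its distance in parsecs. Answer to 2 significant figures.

d ≈ 50 pc

μ = m − M = 3.500
m − M = 5 log₁₀ d − 5
log₁₀ d = (m − M)/5 + 1 = 1.7000
d = 10^1.7000 = 50.12 pc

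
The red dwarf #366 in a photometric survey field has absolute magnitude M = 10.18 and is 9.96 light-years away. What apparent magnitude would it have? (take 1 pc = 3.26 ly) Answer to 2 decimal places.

d = 9.96 ly / 3.26 = 3.055 pc
m = M + 5 log₁₀ d − 5 = 10.18 + 5·0.4850 − 5 = 7.605

m ≈ 7.61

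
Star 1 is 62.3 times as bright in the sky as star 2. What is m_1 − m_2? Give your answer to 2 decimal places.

Pogson: Δm = −2.5 log₁₀(ratio) = −2.5 log₁₀(62.3) = −2.5 × 1.7945 = -4.486
Star 1 is brighter, so it has the smaller magnitude: the difference is negative.

m_1 − m_2 ≈ -4.49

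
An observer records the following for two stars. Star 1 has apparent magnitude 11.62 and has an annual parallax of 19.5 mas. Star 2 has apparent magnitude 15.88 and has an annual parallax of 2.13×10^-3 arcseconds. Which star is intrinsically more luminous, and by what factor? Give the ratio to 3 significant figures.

Star 2 is more luminous, by a factor of 1.66.

Star 1: p = 19.5 mas = 0.0195″ → d = 1/p = 51.28 pc
Star 1: M = m − 5 log₁₀ d + 5 = 11.62 − 5·1.7100 + 5 = 8.070
Star 2: d = 1/p = 1/2.13×10^-3″ = 469.5 pc
Star 2: M = m − 5 log₁₀ d + 5 = 15.88 − 5·2.6716 + 5 = 7.522
ΔM = M_1 − M_2 = 8.070 − (7.522) = 0.548; smaller M is more luminous → Star 2.
L ratio = 10^(0.4 |ΔM|) = 10^0.219 = 1.657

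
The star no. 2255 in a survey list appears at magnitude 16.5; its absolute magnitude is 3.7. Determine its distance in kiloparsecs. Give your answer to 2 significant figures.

Distance modulus: m − M = 16.5 − (3.7) = 12.800
m − M = 5 log₁₀ d − 5
log₁₀ d = (m − M)/5 + 1 = 3.5600
d = 10^3.5600 = 3631 pc
= 3.631 kpc

d ≈ 3.6 kpc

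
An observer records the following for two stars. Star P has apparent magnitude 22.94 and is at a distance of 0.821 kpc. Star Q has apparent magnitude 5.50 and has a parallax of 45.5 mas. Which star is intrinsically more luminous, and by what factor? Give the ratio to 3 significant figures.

Star P: d = 0.821 kpc = 821.0 pc
Star P: M = m − 5 log₁₀ d + 5 = 22.94 − 5·2.9143 + 5 = 13.368
Star Q: p = 45.5 mas = 0.0455″ → d = 1/p = 21.98 pc
Star Q: M = m − 5 log₁₀ d + 5 = 5.50 − 5·1.3420 + 5 = 3.790
ΔM = M_P − M_Q = 13.368 − (3.790) = 9.578; smaller M is more luminous → Star Q.
L ratio = 10^(0.4 |ΔM|) = 10^3.831 = 6781

Star Q is more luminous, by a factor of 6780.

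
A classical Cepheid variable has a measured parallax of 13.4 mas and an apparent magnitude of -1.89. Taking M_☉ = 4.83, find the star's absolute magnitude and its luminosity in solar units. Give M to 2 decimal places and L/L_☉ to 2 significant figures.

M ≈ -6.25; L/L_☉ ≈ 27000

d = 1/p = 1000/13.4 mas = 74.63 pc
M = m − 5 log₁₀ d + 5 = -1.89 − 5·1.8729 + 5 = -6.254
M − M_☉ = -6.254 − 4.83 = -11.084
L/L_☉ = 10^(−0.4 × -11.084) = 27150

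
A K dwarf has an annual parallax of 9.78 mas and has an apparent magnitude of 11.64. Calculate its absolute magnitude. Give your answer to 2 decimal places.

p = 9.78 mas = 9.78×10^-3″ → d = 1/p = 102.2 pc
5 log₁₀(d/10 pc) = 5 log₁₀(102.2) − 5 = 5.048
M = m − 5 log₁₀(d/10) = 11.64 − 5.048 = 6.592

M ≈ 6.59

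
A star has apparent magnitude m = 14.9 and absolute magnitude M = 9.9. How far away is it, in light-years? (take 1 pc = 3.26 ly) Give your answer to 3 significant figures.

d ≈ 326 ly

μ = m − M = 5.000
m − M = 5 log₁₀ d − 5
log₁₀ d = (m − M)/5 + 1 = 2.0000
d = 10^2.0000 = 100.0 pc
= 326.0 ly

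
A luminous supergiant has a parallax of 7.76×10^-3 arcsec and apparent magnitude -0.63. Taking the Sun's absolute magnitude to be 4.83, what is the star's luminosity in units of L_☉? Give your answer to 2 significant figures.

d = 1/p = 1/7.76×10^-3″ = 128.9 pc
M = m − 5 log₁₀ d + 5 = -0.63 − 5·2.1101 + 5 = -6.181
M − M_☉ = -6.181 − 4.83 = -11.011
L/L_☉ = 10^(−0.4 × -11.011) = 25370

L/L_☉ ≈ 25000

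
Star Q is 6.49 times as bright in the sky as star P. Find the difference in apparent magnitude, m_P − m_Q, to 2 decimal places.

Pogson: Δm = −2.5 log₁₀(ratio) = −2.5 log₁₀(6.49) = −2.5 × 0.8122 = -2.031
Star Q is brighter so has the smaller magnitude: m_P − m_Q is positive.

m_P − m_Q ≈ 2.03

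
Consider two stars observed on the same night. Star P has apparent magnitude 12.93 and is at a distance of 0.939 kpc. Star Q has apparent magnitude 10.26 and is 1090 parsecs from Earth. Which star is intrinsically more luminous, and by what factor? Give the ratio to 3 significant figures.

Star P: d = 0.939 kpc = 939.0 pc
Star P: M = m − 5 log₁₀ d + 5 = 12.93 − 5·2.9727 + 5 = 3.067
Star Q: M = m − 5 log₁₀ d + 5 = 10.26 − 5·3.0374 + 5 = 0.073
ΔM = M_P − M_Q = 3.067 − (0.073) = 2.994; smaller M is more luminous → Star Q.
L ratio = 10^(0.4 |ΔM|) = 10^1.198 = 15.76

Star Q is more luminous, by a factor of 15.8.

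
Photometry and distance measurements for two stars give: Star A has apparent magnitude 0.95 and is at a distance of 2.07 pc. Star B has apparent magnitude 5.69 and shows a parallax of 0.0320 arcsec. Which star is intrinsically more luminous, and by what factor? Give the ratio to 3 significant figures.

Star A: M = m − 5 log₁₀ d + 5 = 0.95 − 5·0.3160 + 5 = 4.370
Star B: d = 1/p = 1/0.0320″ = 31.25 pc
Star B: M = m − 5 log₁₀ d + 5 = 5.69 − 5·1.4949 + 5 = 3.216
ΔM = M_A − M_B = 4.370 − (3.216) = 1.154; smaller M is more luminous → Star B.
L ratio = 10^(0.4 |ΔM|) = 10^0.462 = 2.896

Star B is more luminous, by a factor of 2.90.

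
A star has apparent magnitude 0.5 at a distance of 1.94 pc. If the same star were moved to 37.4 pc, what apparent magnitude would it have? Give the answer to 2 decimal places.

m ≈ 6.93

Flux ∝ 1/d², so Δm = 5 log₁₀(d₂/d₁) = 5 log₁₀(37.4/1.94) = 6.425
m₂ = m₁ + Δm = 0.5 + (6.425) = 6.925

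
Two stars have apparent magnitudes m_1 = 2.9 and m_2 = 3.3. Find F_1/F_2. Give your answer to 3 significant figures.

F_1/F_2 ≈ 1.45

Δm = 2.9 − (3.3) = -0.4
Flux ratio = 10^(−0.4 Δm) = 10^(−0.4 × -0.4) = 10^0.160 = 1.445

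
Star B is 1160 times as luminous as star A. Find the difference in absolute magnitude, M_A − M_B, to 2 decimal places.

Pogson: ΔM = −2.5 log₁₀(ratio) = −2.5 log₁₀(1160) = −2.5 × 3.0645 = -7.661
Star B is brighter so has the smaller magnitude: M_A − M_B is positive.

M_A − M_B ≈ 7.66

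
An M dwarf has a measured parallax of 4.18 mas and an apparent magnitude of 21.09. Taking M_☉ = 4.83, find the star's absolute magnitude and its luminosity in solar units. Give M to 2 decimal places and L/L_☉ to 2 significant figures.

M ≈ 14.20; L/L_☉ ≈ 1.8×10^-4

d = 1/p = 1000/4.18 mas = 239.2 pc
M = m − 5 log₁₀ d + 5 = 21.09 − 5·2.3788 + 5 = 14.196
M − M_☉ = 14.196 − 4.83 = 9.366
L/L_☉ = 10^(−0.4 × 9.366) = 1.793×10^-4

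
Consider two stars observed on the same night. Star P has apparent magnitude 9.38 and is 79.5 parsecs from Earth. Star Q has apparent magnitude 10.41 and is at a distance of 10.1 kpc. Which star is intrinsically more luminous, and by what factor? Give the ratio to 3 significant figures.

Star Q is more luminous, by a factor of 6250.

Star P: M = m − 5 log₁₀ d + 5 = 9.38 − 5·1.9004 + 5 = 4.878
Star Q: d = 10.1 kpc = 10100 pc
Star Q: M = m − 5 log₁₀ d + 5 = 10.41 − 5·4.0043 + 5 = -4.612
ΔM = M_P − M_Q = 4.878 − (-4.612) = 9.490; smaller M is more luminous → Star Q.
L ratio = 10^(0.4 |ΔM|) = 10^3.796 = 6250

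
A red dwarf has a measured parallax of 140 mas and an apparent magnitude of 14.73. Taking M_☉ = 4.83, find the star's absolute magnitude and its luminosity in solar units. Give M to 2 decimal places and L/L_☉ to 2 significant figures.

M ≈ 15.46; L/L_☉ ≈ 5.6×10^-5

d = 1/p = 1000/140 mas = 7.143 pc
M = m − 5 log₁₀ d + 5 = 14.73 − 5·0.8539 + 5 = 15.461
M − M_☉ = 15.461 − 4.83 = 10.631
L/L_☉ = 10^(−0.4 × 10.631) = 5.594×10^-5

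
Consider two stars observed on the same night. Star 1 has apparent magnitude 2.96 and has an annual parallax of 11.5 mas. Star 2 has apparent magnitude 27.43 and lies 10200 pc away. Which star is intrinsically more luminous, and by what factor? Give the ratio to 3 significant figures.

Star 1 is more luminous, by a factor of 446000.

Star 1: p = 11.5 mas = 0.0115″ → d = 1/p = 86.96 pc
Star 1: M = m − 5 log₁₀ d + 5 = 2.96 − 5·1.9393 + 5 = -1.737
Star 2: M = m − 5 log₁₀ d + 5 = 27.43 − 5·4.0086 + 5 = 12.387
ΔM = M_1 − M_2 = -1.737 − (12.387) = -14.124; smaller M is more luminous → Star 1.
L ratio = 10^(0.4 |ΔM|) = 10^5.649 = 446100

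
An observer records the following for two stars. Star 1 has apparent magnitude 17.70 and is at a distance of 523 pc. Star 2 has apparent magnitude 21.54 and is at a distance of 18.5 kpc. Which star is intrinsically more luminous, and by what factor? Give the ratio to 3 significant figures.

Star 1: M = m − 5 log₁₀ d + 5 = 17.70 − 5·2.7185 + 5 = 9.107
Star 2: d = 18.5 kpc = 18500 pc
Star 2: M = m − 5 log₁₀ d + 5 = 21.54 − 5·4.2672 + 5 = 5.204
ΔM = M_1 − M_2 = 9.107 − (5.204) = 3.903; smaller M is more luminous → Star 2.
L ratio = 10^(0.4 |ΔM|) = 10^1.561 = 36.42

Star 2 is more luminous, by a factor of 36.4.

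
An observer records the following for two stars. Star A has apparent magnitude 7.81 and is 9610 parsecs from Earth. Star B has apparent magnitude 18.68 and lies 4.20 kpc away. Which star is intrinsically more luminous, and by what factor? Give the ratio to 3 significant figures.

Star A is more luminous, by a factor of 117000.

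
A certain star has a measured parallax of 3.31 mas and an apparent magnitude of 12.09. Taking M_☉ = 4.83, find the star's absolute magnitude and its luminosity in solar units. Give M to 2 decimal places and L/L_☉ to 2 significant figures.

d = 1/p = 1000/3.31 mas = 302.1 pc
M = m − 5 log₁₀ d + 5 = 12.09 − 5·2.4802 + 5 = 4.689
M − M_☉ = 4.689 − 4.83 = -0.141
L/L_☉ = 10^(−0.4 × -0.141) = 1.139

M ≈ 4.69; L/L_☉ ≈ 1.1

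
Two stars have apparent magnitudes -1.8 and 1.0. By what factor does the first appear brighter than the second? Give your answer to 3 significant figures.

13.2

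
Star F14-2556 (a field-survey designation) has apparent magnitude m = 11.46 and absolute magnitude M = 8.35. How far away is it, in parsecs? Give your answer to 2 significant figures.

d ≈ 42 pc

μ = m − M = 3.110
m − M = 5 log₁₀ d − 5
log₁₀ d = (m − M)/5 + 1 = 1.6220
d = 10^1.6220 = 41.88 pc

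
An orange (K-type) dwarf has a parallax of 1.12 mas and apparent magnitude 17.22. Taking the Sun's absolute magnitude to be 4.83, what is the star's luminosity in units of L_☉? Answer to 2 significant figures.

L/L_☉ ≈ 0.088

d = 1/p = 1000/1.12 mas = 892.9 pc
M = m − 5 log₁₀ d + 5 = 17.22 − 5·2.9508 + 5 = 7.466
M − M_☉ = 7.466 − 4.83 = 2.636
L/L_☉ = 10^(−0.4 × 2.636) = 0.08822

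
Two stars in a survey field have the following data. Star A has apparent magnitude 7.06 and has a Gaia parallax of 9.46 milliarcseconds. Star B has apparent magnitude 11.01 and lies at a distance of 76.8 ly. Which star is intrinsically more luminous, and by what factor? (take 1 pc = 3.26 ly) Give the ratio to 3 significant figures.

Star A is more luminous, by a factor of 765.

Star A: p = 9.46 mas = 9.46×10^-3″ → d = 1/p = 105.7 pc
Star A: M = m − 5 log₁₀ d + 5 = 7.06 − 5·2.0241 + 5 = 1.939
Star B: d = 76.8 ly / 3.26 = 23.56 pc
Star B: M = m − 5 log₁₀ d + 5 = 11.01 − 5·1.3721 + 5 = 9.149
ΔM = M_A − M_B = 1.939 − (9.149) = -7.210; smaller M is more luminous → Star A.
L ratio = 10^(0.4 |ΔM|) = 10^2.884 = 765.5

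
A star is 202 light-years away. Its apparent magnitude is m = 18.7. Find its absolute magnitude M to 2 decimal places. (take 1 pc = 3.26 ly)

M ≈ 14.74

d = 202 ly / 3.26 = 61.96 pc
5 log₁₀(d/10 pc) = 5 log₁₀(61.96) − 5 = 3.961
M = m − 5 log₁₀(d/10) = 18.7 − 3.961 = 14.739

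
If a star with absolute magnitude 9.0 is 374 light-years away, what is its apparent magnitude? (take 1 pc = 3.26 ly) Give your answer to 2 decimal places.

d = 374 ly / 3.26 = 114.7 pc
m = M + 5 log₁₀ d − 5 = 9.0 + 5·2.0597 − 5 = 14.298

m ≈ 14.30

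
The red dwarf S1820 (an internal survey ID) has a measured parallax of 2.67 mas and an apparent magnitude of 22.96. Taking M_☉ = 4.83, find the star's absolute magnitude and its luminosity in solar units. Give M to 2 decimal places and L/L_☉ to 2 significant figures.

d = 1/p = 1000/2.67 mas = 374.5 pc
M = m − 5 log₁₀ d + 5 = 22.96 − 5·2.5735 + 5 = 15.093
M − M_☉ = 15.093 − 4.83 = 10.263
L/L_☉ = 10^(−0.4 × 10.263) = 7.852×10^-5

M ≈ 15.09; L/L_☉ ≈ 7.9×10^-5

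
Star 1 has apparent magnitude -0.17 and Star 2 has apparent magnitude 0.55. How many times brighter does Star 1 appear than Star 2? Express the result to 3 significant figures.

Magnitude difference = -0.72
Flux ratio = 10^(−0.4 Δm) = 10^(−0.4 × -0.72) = 10^0.288 = 1.941

1.94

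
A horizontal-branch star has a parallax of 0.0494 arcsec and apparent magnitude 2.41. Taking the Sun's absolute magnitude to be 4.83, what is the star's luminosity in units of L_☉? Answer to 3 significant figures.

L/L_☉ ≈ 38.1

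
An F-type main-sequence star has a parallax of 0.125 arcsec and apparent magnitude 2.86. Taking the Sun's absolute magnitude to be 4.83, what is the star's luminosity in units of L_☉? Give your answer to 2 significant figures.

L/L_☉ ≈ 3.9

d = 1/p = 1/0.125″ = 8.000 pc
M = m − 5 log₁₀ d + 5 = 2.86 − 5·0.9031 + 5 = 3.345
M − M_☉ = 3.345 − 4.83 = -1.485
L/L_☉ = 10^(−0.4 × -1.485) = 3.928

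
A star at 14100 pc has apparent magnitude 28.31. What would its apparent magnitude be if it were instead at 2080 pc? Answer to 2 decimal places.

Flux ∝ 1/d², so Δm = 5 log₁₀(d₂/d₁) = 5 log₁₀(2080/14100) = -4.156
m₂ = m₁ + Δm = 28.31 + (-4.156) = 24.154

m ≈ 24.15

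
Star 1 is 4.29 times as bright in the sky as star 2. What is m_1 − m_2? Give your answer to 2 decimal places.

Pogson: Δm = −2.5 log₁₀(ratio) = −2.5 log₁₀(4.29) = −2.5 × 0.6325 = -1.581
Star 1 is brighter, so it has the smaller magnitude: the difference is negative.

m_1 − m_2 ≈ -1.58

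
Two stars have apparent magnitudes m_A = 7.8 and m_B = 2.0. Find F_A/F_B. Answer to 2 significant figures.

F_A/F_B ≈ 4.8×10^-3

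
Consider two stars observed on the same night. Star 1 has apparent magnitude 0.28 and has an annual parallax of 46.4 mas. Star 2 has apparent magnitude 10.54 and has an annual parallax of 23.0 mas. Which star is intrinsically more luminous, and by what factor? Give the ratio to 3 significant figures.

Star 1 is more luminous, by a factor of 3120.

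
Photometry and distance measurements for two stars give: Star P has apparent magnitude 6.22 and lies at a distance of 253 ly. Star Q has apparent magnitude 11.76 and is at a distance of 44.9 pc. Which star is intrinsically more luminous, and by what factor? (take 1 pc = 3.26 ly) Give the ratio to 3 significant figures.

Star P is more luminous, by a factor of 491.

Star P: d = 253 ly / 3.26 = 77.61 pc
Star P: M = m − 5 log₁₀ d + 5 = 6.22 − 5·1.8899 + 5 = 1.770
Star Q: M = m − 5 log₁₀ d + 5 = 11.76 − 5·1.6522 + 5 = 8.499
ΔM = M_P − M_Q = 1.770 − (8.499) = -6.728; smaller M is more luminous → Star P.
L ratio = 10^(0.4 |ΔM|) = 10^2.691 = 491.3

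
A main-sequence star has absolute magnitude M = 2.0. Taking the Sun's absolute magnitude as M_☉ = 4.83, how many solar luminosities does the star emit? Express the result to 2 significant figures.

L/L_☉ ≈ 14

M − M_☉ = 2.0 − 4.83 = -2.830
L/L_☉ = 10^(−0.4 (M − M_☉)) = 10^1.132 = 13.55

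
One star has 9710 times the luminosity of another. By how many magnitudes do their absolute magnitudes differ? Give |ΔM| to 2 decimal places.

|ΔM| ≈ 9.97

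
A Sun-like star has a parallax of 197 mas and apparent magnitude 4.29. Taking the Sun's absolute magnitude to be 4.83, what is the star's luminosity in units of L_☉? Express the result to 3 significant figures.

d = 1/p = 1000/197 mas = 5.076 pc
M = m − 5 log₁₀ d + 5 = 4.29 − 5·0.7055 + 5 = 5.762
M − M_☉ = 5.762 − 4.83 = 0.932
L/L_☉ = 10^(−0.4 × 0.932) = 0.4237

L/L_☉ ≈ 0.424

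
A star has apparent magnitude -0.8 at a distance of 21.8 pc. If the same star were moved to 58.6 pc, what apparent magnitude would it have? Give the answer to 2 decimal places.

m ≈ 1.35

Flux ∝ 1/d², so Δm = 5 log₁₀(d₂/d₁) = 5 log₁₀(58.6/21.8) = 2.147
m₂ = m₁ + Δm = -0.8 + (2.147) = 1.347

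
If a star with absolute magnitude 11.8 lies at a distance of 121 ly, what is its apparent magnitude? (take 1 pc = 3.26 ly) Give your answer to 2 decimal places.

m ≈ 14.65

d = 121 ly / 3.26 = 37.12 pc
m = M + 5 log₁₀ d − 5 = 11.8 + 5·1.5696 − 5 = 14.648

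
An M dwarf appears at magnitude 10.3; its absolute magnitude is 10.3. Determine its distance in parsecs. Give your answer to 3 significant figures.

Distance modulus: m − M = 10.3 − (10.3) = 0.000
m − M = 5 log₁₀ d − 5
log₁₀ d = (m − M)/5 + 1 = 1.0000
d = 10^1.0000 = 10.00 pc

d ≈ 10.0 pc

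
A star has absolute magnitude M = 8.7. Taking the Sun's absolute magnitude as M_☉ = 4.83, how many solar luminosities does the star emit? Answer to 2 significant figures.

L/L_☉ ≈ 0.028

M − M_☉ = 8.7 − 4.83 = 3.870
L/L_☉ = 10^(−0.4 (M − M_☉)) = 10^-1.548 = 0.02831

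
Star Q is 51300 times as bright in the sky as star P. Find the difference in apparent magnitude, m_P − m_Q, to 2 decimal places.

m_P − m_Q ≈ 11.78

Pogson: Δm = −2.5 log₁₀(ratio) = −2.5 log₁₀(51300) = −2.5 × 4.7101 = -11.775
Star Q is brighter so has the smaller magnitude: m_P − m_Q is positive.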